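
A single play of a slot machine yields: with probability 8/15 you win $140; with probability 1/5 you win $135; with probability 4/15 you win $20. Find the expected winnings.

E[payout] = 140·8/15 + 135·1/5 + 20·4/15
 = 224/3 + 27 + 16/3
 = 107

107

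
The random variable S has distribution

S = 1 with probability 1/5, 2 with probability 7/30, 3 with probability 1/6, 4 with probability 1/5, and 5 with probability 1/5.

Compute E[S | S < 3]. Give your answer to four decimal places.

1.5385

P(S < 3) = 1/5 + 7/30 = 13/30.
E[S | S < 3] = [1·1/5 + 2·7/30] / (13/30)
 = 2/3 / (13/30)
 = 20/13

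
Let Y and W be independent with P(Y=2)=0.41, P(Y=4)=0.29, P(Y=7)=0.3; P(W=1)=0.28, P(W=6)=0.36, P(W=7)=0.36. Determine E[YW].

20.2368

E[YW] = Σ_y Σ_w yw · P(Y=y)P(W=w)
 = 2·0.1148 + 12·0.1476 + 14·0.1476 + 4·0.0812 + 24·0.1044 + 28·0.1044 + 7·0.084 + 42·0.108 + 49·0.108
 = 0.2296 + 1.7712 + 2.0664 + 0.3248 + 2.5056 + 2.9232 + 0.588 + 4.536 + 5.292
 = 20.2368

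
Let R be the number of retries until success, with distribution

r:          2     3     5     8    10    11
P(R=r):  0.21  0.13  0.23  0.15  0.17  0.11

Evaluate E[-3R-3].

E[-3R-3] = Σ (-3r-3)·P(R=r)
 = (-9)·0.21 + (-12)·0.13 + (-18)·0.23 + (-27)·0.15 + (-33)·0.17 + (-36)·0.11
 = (-1.89) + (-1.56) + (-4.14) + (-4.05) + (-5.61) + (-3.96)
 = -21.21

-21.21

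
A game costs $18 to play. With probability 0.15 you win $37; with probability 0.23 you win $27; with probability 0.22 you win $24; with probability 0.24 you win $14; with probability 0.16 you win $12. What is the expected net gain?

E[payout] = 37·0.15 + 27·0.23 + 24·0.22 + 14·0.24 + 12·0.16
 = 5.55 + 6.21 + 5.28 + 3.36 + 1.92
 = 22.32
Net = 22.32 - 18 = 4.32

4.32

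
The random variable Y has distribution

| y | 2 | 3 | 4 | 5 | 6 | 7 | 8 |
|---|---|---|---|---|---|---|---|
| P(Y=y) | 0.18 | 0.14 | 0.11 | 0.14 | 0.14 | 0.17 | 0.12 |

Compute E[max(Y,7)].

7.12

E[max(Y,7)] = Σ max(y,7)·P(Y=y)
 = 7·0.18 + 7·0.14 + 7·0.11 + 7·0.14 + 7·0.14 + 7·0.17 + 8·0.12
 = 1.26 + 0.98 + 0.77 + 0.98 + 0.98 + 1.19 + 0.96
 = 7.12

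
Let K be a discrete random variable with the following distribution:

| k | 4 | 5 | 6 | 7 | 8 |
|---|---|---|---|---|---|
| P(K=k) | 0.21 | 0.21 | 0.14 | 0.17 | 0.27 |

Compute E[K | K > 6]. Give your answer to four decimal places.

P(K > 6) = 0.17 + 0.27 = 0.44.
E[K | K > 6] = [7·0.17 + 8·0.27] / 0.44
 = 3.35 / 0.44
 = 335/44

7.6136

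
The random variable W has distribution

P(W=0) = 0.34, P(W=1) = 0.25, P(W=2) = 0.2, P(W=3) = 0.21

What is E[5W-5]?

E[5W-5] = Σ (5w-5)·P(W=w)
 = (-5)·0.34 + 0·0.25 + 5·0.2 + 10·0.21
 = (-1.7) + 0 + 1 + 2.1
 = 1.4

1.4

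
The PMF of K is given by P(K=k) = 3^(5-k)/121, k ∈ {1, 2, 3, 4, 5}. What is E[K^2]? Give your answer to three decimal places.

2.835

E[K^2] = Σ k^2·P(K=k)
 = 1·81/121 + 4·27/121 + 9·9/121 + 16·3/121 + 25·1/121
 = 81/121 + 108/121 + 81/121 + 48/121 + 25/121
 = 343/121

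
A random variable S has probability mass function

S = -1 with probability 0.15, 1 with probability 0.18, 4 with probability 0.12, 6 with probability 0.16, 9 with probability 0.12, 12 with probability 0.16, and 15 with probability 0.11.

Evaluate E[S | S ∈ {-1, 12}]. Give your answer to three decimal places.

P(S ∈ {-1, 12}) = 0.15 + 0.16 = 0.31.
E[S | S ∈ {-1, 12}] = [(-1)·0.15 + 12·0.16] / 0.31
 = 1.77 / 0.31
 = 177/31

5.710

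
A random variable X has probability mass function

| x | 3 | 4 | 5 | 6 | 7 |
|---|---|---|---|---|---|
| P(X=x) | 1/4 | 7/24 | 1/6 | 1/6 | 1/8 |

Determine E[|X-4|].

1.125

E[|X-4|] = Σ |x-4|·P(X=x)
 = 1·1/4 + 0·7/24 + 1·1/6 + 2·1/6 + 3·1/8
 = 1/4 + 0 + 1/6 + 1/3 + 3/8
 = 9/8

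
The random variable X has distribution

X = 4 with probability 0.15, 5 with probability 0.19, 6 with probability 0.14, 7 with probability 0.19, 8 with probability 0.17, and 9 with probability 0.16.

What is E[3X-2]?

E[3X-2] = Σ (3x-2)·P(X=x)
 = 10·0.15 + 13·0.19 + 16·0.14 + 19·0.19 + 22·0.17 + 25·0.16
 = 1.5 + 2.47 + 2.24 + 3.61 + 3.74 + 4
 = 17.56

17.56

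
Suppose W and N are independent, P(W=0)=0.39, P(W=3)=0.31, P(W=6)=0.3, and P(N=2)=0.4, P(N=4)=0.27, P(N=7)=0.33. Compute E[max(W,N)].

4.956

E[max(W,N)] = Σ_w Σ_n max(w,n) · P(W=w)P(N=n)
 = 2·0.156 + 4·0.1053 + 7·0.1287 + 3·0.124 + 4·0.0837 + 7·0.1023 + 6·0.12 + 6·0.081 + 7·0.099
 = 0.312 + 0.4212 + 0.9009 + 0.372 + 0.3348 + 0.7161 + 0.72 + 0.486 + 0.693
 = 4.956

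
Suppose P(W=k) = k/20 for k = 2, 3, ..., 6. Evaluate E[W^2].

E[W^2] = Σ w^2·P(W=w)
 = 4·1/10 + 9·3/20 + 16·1/5 + 25·1/4 + 36·3/10
 = 2/5 + 27/20 + 16/5 + 25/4 + 54/5
 = 22

22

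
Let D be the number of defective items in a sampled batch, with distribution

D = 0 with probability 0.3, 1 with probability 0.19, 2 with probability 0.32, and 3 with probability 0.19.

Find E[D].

E[D] = Σ d·P(D=d)
 = 0·0.3 + 1·0.19 + 2·0.32 + 3·0.19
 = 0 + 0.19 + 0.64 + 0.57
 = 1.4

1.4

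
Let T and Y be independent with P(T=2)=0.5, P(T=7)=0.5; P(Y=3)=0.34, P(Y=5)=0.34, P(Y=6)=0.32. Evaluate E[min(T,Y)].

E[min(T,Y)] = Σ_t Σ_y min(t,y) · P(T=t)P(Y=y)
 = 2·0.17 + 2·0.17 + 2·0.16 + 3·0.17 + 5·0.17 + 6·0.16
 = 0.34 + 0.34 + 0.32 + 0.51 + 0.85 + 0.96
 = 3.32

3.32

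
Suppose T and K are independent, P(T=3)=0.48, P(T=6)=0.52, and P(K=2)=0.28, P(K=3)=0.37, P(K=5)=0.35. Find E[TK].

15.5952

E[TK] = Σ_t Σ_k tk · P(T=t)P(K=k)
 = 6·0.1344 + 9·0.1776 + 15·0.168 + 12·0.1456 + 18·0.1924 + 30·0.182
 = 0.8064 + 1.5984 + 2.52 + 1.7472 + 3.4632 + 5.46
 = 15.5952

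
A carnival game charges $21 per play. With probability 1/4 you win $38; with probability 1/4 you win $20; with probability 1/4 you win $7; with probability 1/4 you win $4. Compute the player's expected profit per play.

-3.75

E[payout] = 38·1/4 + 20·1/4 + 7·1/4 + 4·1/4
 = 19/2 + 5 + 7/4 + 1
 = 69/4
Net = 69/4 - 21 = -15/4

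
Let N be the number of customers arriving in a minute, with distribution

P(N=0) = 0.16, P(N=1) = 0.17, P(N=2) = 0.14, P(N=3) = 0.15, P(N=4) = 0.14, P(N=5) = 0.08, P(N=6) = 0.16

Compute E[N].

2.82

E[N] = Σ n·P(N=n)
 = 0·0.16 + 1·0.17 + 2·0.14 + 3·0.15 + 4·0.14 + 5·0.08 + 6·0.16
 = 0 + 0.17 + 0.28 + 0.45 + 0.56 + 0.4 + 0.96
 = 2.82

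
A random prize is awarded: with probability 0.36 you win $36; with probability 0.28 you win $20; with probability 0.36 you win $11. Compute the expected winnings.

E[payout] = 36·0.36 + 20·0.28 + 11·0.36
 = 12.96 + 5.6 + 3.96
 = 22.52

22.52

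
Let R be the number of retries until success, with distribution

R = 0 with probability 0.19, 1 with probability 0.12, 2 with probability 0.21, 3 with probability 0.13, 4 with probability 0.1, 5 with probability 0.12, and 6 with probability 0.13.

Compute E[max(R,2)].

E[max(R,2)] = Σ max(r,2)·P(R=r)
 = 2·0.19 + 2·0.12 + 2·0.21 + 3·0.13 + 4·0.1 + 5·0.12 + 6·0.13
 = 0.38 + 0.24 + 0.42 + 0.39 + 0.4 + 0.6 + 0.78
 = 3.21

3.21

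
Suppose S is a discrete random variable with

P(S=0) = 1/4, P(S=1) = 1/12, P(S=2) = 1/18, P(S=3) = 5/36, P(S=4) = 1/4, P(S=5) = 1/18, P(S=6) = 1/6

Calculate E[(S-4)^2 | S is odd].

3.4

P(S is odd) = 1/12 + 5/36 + 1/18 = 5/18.
E[(S-4)^2 | S is odd] = [9·1/12 + 1·5/36 + 1·1/18] / (5/18)
 = 17/18 / (5/18)
 = 17/5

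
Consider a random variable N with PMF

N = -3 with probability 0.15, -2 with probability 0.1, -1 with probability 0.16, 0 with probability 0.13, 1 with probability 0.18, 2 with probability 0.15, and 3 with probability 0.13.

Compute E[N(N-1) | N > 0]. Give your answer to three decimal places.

P(N > 0) = 0.18 + 0.15 + 0.13 = 0.46.
E[N(N-1) | N > 0] = [0·0.18 + 2·0.15 + 6·0.13] / 0.46
 = 1.08 / 0.46
 = 54/23

2.348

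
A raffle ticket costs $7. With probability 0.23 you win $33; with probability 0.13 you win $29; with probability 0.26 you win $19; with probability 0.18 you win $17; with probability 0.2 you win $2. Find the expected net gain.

E[payout] = 33·0.23 + 29·0.13 + 19·0.26 + 17·0.18 + 2·0.2
 = 7.59 + 3.77 + 4.94 + 3.06 + 0.4
 = 19.76
Net = 19.76 - 7 = 12.76

12.76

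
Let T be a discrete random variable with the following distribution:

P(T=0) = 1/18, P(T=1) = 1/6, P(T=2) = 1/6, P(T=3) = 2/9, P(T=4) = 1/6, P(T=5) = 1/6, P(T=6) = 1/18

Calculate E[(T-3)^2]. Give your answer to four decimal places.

E[(T-3)^2] = Σ (t-3)^2·P(T=t)
 = 9·1/18 + 4·1/6 + 1·1/6 + 0·2/9 + 1·1/6 + 4·1/6 + 9·1/18
 = 1/2 + 2/3 + 1/6 + 0 + 1/6 + 2/3 + 1/2
 = 8/3

2.6667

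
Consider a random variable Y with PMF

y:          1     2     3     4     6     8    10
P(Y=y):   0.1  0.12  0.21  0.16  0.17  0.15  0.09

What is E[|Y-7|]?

3.11

E[|Y-7|] = Σ |y-7|·P(Y=y)
 = 6·0.1 + 5·0.12 + 4·0.21 + 3·0.16 + 1·0.17 + 1·0.15 + 3·0.09
 = 0.6 + 0.6 + 0.84 + 0.48 + 0.17 + 0.15 + 0.27
 = 3.11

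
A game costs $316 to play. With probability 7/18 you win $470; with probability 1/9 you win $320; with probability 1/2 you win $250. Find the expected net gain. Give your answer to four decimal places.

E[payout] = 470·7/18 + 320·1/9 + 250·1/2
 = 1645/9 + 320/9 + 125
 = 1030/3
Net = 1030/3 - 316 = 82/3

27.3333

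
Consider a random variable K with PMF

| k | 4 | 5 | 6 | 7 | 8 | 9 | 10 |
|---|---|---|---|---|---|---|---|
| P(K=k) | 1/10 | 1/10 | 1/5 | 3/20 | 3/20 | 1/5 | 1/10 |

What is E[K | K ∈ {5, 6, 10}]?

6.75

P(K ∈ {5, 6, 10}) = 1/10 + 1/5 + 1/10 = 2/5.
E[K | K ∈ {5, 6, 10}] = [5·1/10 + 6·1/5 + 10·1/10] / (2/5)
 = 27/10 / (2/5)
 = 27/4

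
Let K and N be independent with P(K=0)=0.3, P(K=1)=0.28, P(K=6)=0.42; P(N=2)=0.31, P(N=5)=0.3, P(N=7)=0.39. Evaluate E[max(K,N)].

5.4968

E[max(K,N)] = Σ_k Σ_n max(k,n) · P(K=k)P(N=n)
 = 2·0.093 + 5·0.09 + 7·0.117 + 2·0.0868 + 5·0.084 + 7·0.1092 + 6·0.1302 + 6·0.126 + 7·0.1638
 = 0.186 + 0.45 + 0.819 + 0.1736 + 0.42 + 0.7644 + 0.7812 + 0.756 + 1.1466
 = 5.4968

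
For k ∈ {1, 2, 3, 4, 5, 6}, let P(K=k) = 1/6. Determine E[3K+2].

E[3K+2] = Σ (3k+2)·P(K=k)
 = 5·1/6 + 8·1/6 + 11·1/6 + 14·1/6 + 17·1/6 + 20·1/6
 = 5/6 + 4/3 + 11/6 + 7/3 + 17/6 + 10/3
 = 25/2

12.5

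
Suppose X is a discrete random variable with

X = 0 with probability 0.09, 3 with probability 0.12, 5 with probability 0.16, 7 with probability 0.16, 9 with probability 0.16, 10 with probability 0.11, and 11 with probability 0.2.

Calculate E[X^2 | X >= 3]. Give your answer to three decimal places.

P(X >= 3) = 0.12 + 0.16 + 0.16 + 0.16 + 0.11 + 0.2 = 0.91.
E[X^2 | X >= 3] = [9·0.12 + 25·0.16 + 49·0.16 + 81·0.16 + 100·0.11 + 121·0.2] / 0.91
 = 61.08 / 0.91
 = 6108/91

67.121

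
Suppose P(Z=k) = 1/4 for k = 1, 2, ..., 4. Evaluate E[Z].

2.5

E[Z] = Σ z·P(Z=z)
 = 1·1/4 + 2·1/4 + 3·1/4 + 4·1/4
 = 1/4 + 1/2 + 3/4 + 1
 = 5/2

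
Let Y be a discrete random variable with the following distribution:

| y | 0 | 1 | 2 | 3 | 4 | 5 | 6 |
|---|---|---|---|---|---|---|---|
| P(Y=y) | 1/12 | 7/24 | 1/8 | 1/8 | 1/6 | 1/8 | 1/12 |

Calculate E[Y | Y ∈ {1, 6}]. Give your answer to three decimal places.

P(Y ∈ {1, 6}) = 7/24 + 1/12 = 3/8.
E[Y | Y ∈ {1, 6}] = [1·7/24 + 6·1/12] / (3/8)
 = 19/24 / (3/8)
 = 19/9

2.111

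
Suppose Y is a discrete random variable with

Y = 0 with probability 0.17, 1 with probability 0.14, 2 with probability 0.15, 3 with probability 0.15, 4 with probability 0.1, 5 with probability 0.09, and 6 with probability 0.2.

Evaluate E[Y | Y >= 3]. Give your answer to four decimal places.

4.6296

P(Y >= 3) = 0.15 + 0.1 + 0.09 + 0.2 = 0.54.
E[Y | Y >= 3] = [3·0.15 + 4·0.1 + 5·0.09 + 6·0.2] / 0.54
 = 2.5 / 0.54
 = 125/27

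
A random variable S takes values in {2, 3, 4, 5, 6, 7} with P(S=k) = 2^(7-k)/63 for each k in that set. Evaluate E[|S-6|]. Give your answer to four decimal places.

3.1270

E[|S-6|] = Σ |s-6|·P(S=s)
 = 4·32/63 + 3·16/63 + 2·8/63 + 1·4/63 + 0·2/63 + 1·1/63
 = 128/63 + 16/21 + 16/63 + 4/63 + 0 + 1/63
 = 197/63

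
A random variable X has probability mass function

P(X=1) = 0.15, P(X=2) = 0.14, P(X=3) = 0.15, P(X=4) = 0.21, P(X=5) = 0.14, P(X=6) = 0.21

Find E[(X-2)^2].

5.76

E[(X-2)^2] = Σ (x-2)^2·P(X=x)
 = 1·0.15 + 0·0.14 + 1·0.15 + 4·0.21 + 9·0.14 + 16·0.21
 = 0.15 + 0 + 0.15 + 0.84 + 1.26 + 3.36
 = 5.76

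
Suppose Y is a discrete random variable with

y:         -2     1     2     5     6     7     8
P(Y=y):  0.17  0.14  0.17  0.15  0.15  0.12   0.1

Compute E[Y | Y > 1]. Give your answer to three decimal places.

5.261

P(Y > 1) = 0.17 + 0.15 + 0.15 + 0.12 + 0.1 = 0.69.
E[Y | Y > 1] = [2·0.17 + 5·0.15 + 6·0.15 + 7·0.12 + 8·0.1] / 0.69
 = 3.63 / 0.69
 = 121/23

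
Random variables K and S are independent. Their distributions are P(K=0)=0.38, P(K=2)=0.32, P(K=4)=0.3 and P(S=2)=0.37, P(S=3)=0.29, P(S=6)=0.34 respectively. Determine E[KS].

6.716

E[KS] = Σ_k Σ_s ks · P(K=k)P(S=s)
 = 0·0.1406 + 0·0.1102 + 0·0.1292 + 4·0.1184 + 6·0.0928 + 12·0.1088 + 8·0.111 + 12·0.087 + 24·0.102
 = 0 + 0 + 0 + 0.4736 + 0.5568 + 1.3056 + 0.888 + 1.044 + 2.448
 = 6.716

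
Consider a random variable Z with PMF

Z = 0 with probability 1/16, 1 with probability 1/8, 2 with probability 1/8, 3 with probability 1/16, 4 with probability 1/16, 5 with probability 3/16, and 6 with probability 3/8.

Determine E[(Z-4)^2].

E[(Z-4)^2] = Σ (z-4)^2·P(Z=z)
 = 16·1/16 + 9·1/8 + 4·1/8 + 1·1/16 + 0·1/16 + 1·3/16 + 4·3/8
 = 1 + 9/8 + 1/2 + 1/16 + 0 + 3/16 + 3/2
 = 35/8

4.375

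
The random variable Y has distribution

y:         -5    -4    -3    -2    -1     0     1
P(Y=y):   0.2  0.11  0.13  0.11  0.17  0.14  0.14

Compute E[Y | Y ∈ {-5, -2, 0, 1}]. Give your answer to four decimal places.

P(Y ∈ {-5, -2, 0, 1}) = 0.2 + 0.11 + 0.14 + 0.14 = 0.59.
E[Y | Y ∈ {-5, -2, 0, 1}] = [(-5)·0.2 + (-2)·0.11 + 0·0.14 + 1·0.14] / 0.59
 = -1.08 / 0.59
 = -108/59

-1.8305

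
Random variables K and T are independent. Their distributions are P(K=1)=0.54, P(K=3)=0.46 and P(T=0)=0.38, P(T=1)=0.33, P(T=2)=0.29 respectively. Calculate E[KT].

1.7472

E[KT] = Σ_k Σ_t kt · P(K=k)P(T=t)
 = 0·0.2052 + 1·0.1782 + 2·0.1566 + 0·0.1748 + 3·0.1518 + 6·0.1334
 = 0 + 0.1782 + 0.3132 + 0 + 0.4554 + 0.8004
 = 1.7472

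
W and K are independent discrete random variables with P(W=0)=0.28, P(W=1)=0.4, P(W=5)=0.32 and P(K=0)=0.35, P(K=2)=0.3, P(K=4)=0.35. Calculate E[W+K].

E[W+K] = Σ_w Σ_k (w+k) · P(W=w)P(K=k)
 = 0·0.098 + 2·0.084 + 4·0.098 + 1·0.14 + 3·0.12 + 5·0.14 + 5·0.112 + 7·0.096 + 9·0.112
 = 0 + 0.168 + 0.392 + 0.14 + 0.36 + 0.7 + 0.56 + 0.672 + 1.008
 = 4

4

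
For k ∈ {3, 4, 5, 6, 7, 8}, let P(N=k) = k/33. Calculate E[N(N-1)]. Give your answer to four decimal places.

32.9697

E[N(N-1)] = Σ n(n-1)·P(N=n)
 = 6·1/11 + 12·4/33 + 20·5/33 + 30·2/11 + 42·7/33 + 56·8/33
 = 6/11 + 16/11 + 100/33 + 60/11 + 98/11 + 448/33
 = 1088/33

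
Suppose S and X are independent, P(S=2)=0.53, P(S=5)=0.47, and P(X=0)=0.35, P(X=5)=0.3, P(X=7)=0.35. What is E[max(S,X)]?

E[max(S,X)] = Σ_s Σ_x max(s,x) · P(S=s)P(X=x)
 = 2·0.1855 + 5·0.159 + 7·0.1855 + 5·0.1645 + 5·0.141 + 7·0.1645
 = 0.371 + 0.795 + 1.2985 + 0.8225 + 0.705 + 1.1515
 = 5.1435

5.1435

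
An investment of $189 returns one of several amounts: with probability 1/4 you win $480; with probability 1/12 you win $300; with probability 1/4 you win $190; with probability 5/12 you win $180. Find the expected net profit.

78.5

E[payout] = 480·1/4 + 300·1/12 + 190·1/4 + 180·5/12
 = 120 + 25 + 95/2 + 75
 = 535/2
Net = 535/2 - 189 = 157/2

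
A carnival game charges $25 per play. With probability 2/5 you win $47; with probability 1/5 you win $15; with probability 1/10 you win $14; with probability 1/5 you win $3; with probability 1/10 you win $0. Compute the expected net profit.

-1.2

E[payout] = 47·2/5 + 15·1/5 + 14·1/10 + 3·1/5 + 0·1/10
 = 94/5 + 3 + 7/5 + 3/5 + 0
 = 119/5
Net = 119/5 - 25 = -6/5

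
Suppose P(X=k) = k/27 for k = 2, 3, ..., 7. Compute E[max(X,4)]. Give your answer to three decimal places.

5.407

E[max(X,4)] = Σ max(x,4)·P(X=x)
 = 4·2/27 + 4·1/9 + 4·4/27 + 5·5/27 + 6·2/9 + 7·7/27
 = 8/27 + 4/9 + 16/27 + 25/27 + 4/3 + 49/27
 = 146/27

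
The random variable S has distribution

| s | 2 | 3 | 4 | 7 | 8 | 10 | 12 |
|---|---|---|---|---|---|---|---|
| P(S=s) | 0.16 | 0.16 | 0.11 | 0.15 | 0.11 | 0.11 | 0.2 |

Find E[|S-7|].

E[|S-7|] = Σ |s-7|·P(S=s)
 = 5·0.16 + 4·0.16 + 3·0.11 + 0·0.15 + 1·0.11 + 3·0.11 + 5·0.2
 = 0.8 + 0.64 + 0.33 + 0 + 0.11 + 0.33 + 1
 = 3.21

3.21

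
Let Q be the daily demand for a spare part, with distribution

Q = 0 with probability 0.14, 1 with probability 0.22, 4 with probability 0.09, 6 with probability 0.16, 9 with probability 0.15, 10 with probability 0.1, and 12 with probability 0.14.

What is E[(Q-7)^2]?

E[(Q-7)^2] = Σ (q-7)^2·P(Q=q)
 = 49·0.14 + 36·0.22 + 9·0.09 + 1·0.16 + 4·0.15 + 9·0.1 + 25·0.14
 = 6.86 + 7.92 + 0.81 + 0.16 + 0.6 + 0.9 + 3.5
 = 20.75

20.75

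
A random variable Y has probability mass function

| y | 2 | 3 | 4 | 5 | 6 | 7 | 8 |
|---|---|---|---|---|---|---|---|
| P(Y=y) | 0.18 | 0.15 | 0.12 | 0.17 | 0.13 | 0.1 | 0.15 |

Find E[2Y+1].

10.64

E[2Y+1] = Σ (2y+1)·P(Y=y)
 = 5·0.18 + 7·0.15 + 9·0.12 + 11·0.17 + 13·0.13 + 15·0.1 + 17·0.15
 = 0.9 + 1.05 + 1.08 + 1.87 + 1.69 + 1.5 + 2.55
 = 10.64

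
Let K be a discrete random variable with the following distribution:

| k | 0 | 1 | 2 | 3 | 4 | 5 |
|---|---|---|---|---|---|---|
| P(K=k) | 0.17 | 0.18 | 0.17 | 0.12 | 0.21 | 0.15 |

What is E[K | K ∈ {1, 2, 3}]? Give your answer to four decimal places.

P(K ∈ {1, 2, 3}) = 0.18 + 0.17 + 0.12 = 0.47.
E[K | K ∈ {1, 2, 3}] = [1·0.18 + 2·0.17 + 3·0.12] / 0.47
 = 0.88 / 0.47
 = 88/47

1.8723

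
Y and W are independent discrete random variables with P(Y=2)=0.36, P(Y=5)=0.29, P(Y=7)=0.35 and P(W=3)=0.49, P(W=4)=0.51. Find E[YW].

E[YW] = Σ_y Σ_w yw · P(Y=y)P(W=w)
 = 6·0.1764 + 8·0.1836 + 15·0.1421 + 20·0.1479 + 21·0.1715 + 28·0.1785
 = 1.0584 + 1.4688 + 2.1315 + 2.958 + 3.6015 + 4.998
 = 16.2162

16.2162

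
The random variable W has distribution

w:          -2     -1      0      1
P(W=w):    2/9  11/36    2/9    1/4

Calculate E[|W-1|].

E[|W-1|] = Σ |w-1|·P(W=w)
 = 3·2/9 + 2·11/36 + 1·2/9 + 0·1/4
 = 2/3 + 11/18 + 2/9 + 0
 = 3/2

1.5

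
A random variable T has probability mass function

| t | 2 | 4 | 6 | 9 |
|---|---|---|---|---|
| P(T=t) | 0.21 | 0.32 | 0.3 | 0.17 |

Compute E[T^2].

30.53

E[T^2] = Σ t^2·P(T=t)
 = 4·0.21 + 16·0.32 + 36·0.3 + 81·0.17
 = 0.84 + 5.12 + 10.8 + 13.77
 = 30.53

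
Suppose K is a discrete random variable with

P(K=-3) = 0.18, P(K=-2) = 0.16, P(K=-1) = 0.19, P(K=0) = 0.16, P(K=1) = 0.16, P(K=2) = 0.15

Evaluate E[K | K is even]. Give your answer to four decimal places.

P(K is even) = 0.16 + 0.16 + 0.15 = 0.47.
E[K | K is even] = [(-2)·0.16 + 0·0.16 + 2·0.15] / 0.47
 = -0.02 / 0.47
 = -2/47

-0.0426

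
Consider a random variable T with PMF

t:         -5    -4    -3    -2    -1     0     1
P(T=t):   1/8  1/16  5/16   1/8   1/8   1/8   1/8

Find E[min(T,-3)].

-3.3125

E[min(T,-3)] = Σ min(t,-3)·P(T=t)
 = (-5)·1/8 + (-4)·1/16 + (-3)·5/16 + (-3)·1/8 + (-3)·1/8 + (-3)·1/8 + (-3)·1/8
 = (-5/8) + (-1/4) + (-15/16) + (-3/8) + (-3/8) + (-3/8) + (-3/8)
 = -53/16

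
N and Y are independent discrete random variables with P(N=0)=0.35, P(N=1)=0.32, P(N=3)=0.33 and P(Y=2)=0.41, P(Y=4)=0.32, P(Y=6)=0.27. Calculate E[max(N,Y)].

3.8553

E[max(N,Y)] = Σ_n Σ_y max(n,y) · P(N=n)P(Y=y)
 = 2·0.1435 + 4·0.112 + 6·0.0945 + 2·0.1312 + 4·0.1024 + 6·0.0864 + 3·0.1353 + 4·0.1056 + 6·0.0891
 = 0.287 + 0.448 + 0.567 + 0.2624 + 0.4096 + 0.5184 + 0.4059 + 0.4224 + 0.5346
 = 3.8553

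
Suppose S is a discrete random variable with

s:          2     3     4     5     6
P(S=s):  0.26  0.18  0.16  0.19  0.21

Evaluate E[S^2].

E[S^2] = Σ s^2·P(S=s)
 = 4·0.26 + 9·0.18 + 16·0.16 + 25·0.19 + 36·0.21
 = 1.04 + 1.62 + 2.56 + 4.75 + 7.56
 = 17.53

17.53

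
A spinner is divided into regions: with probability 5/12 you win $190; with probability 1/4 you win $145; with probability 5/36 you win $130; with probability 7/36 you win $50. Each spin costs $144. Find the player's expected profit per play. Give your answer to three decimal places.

-0.806

E[payout] = 190·5/12 + 145·1/4 + 130·5/36 + 50·7/36
 = 475/6 + 145/4 + 325/18 + 175/18
 = 5155/36
Net = 5155/36 - 144 = -29/36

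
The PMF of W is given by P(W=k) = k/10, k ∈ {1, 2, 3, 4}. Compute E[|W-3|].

E[|W-3|] = Σ |w-3|·P(W=w)
 = 2·1/10 + 1·1/5 + 0·3/10 + 1·2/5
 = 1/5 + 1/5 + 0 + 2/5
 = 4/5

0.8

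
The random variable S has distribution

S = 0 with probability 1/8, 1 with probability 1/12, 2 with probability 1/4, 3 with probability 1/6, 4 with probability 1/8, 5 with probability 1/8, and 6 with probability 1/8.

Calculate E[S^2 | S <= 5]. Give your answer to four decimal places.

8.8095

P(S <= 5) = 1/8 + 1/12 + 1/4 + 1/6 + 1/8 + 1/8 = 7/8.
E[S^2 | S <= 5] = [0·1/8 + 1·1/12 + 4·1/4 + 9·1/6 + 16·1/8 + 25·1/8] / (7/8)
 = 185/24 / (7/8)
 = 185/21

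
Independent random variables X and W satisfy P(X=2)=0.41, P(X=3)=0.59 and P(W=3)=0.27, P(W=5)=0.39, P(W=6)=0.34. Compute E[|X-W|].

E[|X-W|] = Σ_x Σ_w |x-w| · P(X=x)P(W=w)
 = 1·0.1107 + 3·0.1599 + 4·0.1394 + 0·0.1593 + 2·0.2301 + 3·0.2006
 = 0.1107 + 0.4797 + 0.5576 + 0 + 0.4602 + 0.6018
 = 2.21

2.21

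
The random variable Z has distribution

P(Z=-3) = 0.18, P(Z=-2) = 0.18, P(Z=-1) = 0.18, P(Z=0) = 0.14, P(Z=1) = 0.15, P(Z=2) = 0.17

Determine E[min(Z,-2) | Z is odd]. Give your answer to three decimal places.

P(Z is odd) = 0.18 + 0.18 + 0.15 = 0.51.
E[min(Z,-2) | Z is odd] = [(-3)·0.18 + (-2)·0.18 + (-2)·0.15] / 0.51
 = -1.2 / 0.51
 = -40/17

-2.353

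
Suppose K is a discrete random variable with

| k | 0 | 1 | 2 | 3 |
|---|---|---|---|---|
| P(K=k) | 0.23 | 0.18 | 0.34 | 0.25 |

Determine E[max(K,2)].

E[max(K,2)] = Σ max(k,2)·P(K=k)
 = 2·0.23 + 2·0.18 + 2·0.34 + 3·0.25
 = 0.46 + 0.36 + 0.68 + 0.75
 = 2.25

2.25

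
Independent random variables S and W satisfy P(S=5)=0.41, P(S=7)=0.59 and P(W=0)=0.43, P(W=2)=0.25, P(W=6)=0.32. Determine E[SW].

E[SW] = Σ_s Σ_w sw · P(S=s)P(W=w)
 = 0·0.1763 + 10·0.1025 + 30·0.1312 + 0·0.2537 + 14·0.1475 + 42·0.1888
 = 0 + 1.025 + 3.936 + 0 + 2.065 + 7.9296
 = 14.9556

14.9556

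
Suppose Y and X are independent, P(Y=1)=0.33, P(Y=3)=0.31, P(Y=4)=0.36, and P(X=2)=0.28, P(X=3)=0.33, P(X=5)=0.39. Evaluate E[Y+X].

E[Y+X] = Σ_y Σ_x (y+x) · P(Y=y)P(X=x)
 = 3·0.0924 + 4·0.1089 + 6·0.1287 + 5·0.0868 + 6·0.1023 + 8·0.1209 + 6·0.1008 + 7·0.1188 + 9·0.1404
 = 0.2772 + 0.4356 + 0.7722 + 0.434 + 0.6138 + 0.9672 + 0.6048 + 0.8316 + 1.2636
 = 6.2

6.2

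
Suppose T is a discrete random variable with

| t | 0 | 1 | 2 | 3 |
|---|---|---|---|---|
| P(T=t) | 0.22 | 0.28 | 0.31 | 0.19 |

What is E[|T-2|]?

0.91

E[|T-2|] = Σ |t-2|·P(T=t)
 = 2·0.22 + 1·0.28 + 0·0.31 + 1·0.19
 = 0.44 + 0.28 + 0 + 0.19
 = 0.91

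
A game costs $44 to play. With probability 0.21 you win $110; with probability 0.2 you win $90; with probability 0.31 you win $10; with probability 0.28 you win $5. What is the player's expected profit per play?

1.6

E[payout] = 110·0.21 + 90·0.2 + 10·0.31 + 5·0.28
 = 23.1 + 18 + 3.1 + 1.4
 = 45.6
Net = 45.6 - 44 = 1.6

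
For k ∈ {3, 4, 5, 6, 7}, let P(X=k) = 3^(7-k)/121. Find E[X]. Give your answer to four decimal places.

3.4793

E[X] = Σ x·P(X=x)
 = 3·81/121 + 4·27/121 + 5·9/121 + 6·3/121 + 7·1/121
 = 243/121 + 108/121 + 45/121 + 18/121 + 7/121
 = 421/121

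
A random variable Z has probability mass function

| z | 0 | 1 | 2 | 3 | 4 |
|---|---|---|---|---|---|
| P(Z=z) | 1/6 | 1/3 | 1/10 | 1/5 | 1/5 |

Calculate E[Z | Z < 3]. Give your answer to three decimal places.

0.889

P(Z < 3) = 1/6 + 1/3 + 1/10 = 3/5.
E[Z | Z < 3] = [0·1/6 + 1·1/3 + 2·1/10] / (3/5)
 = 8/15 / (3/5)
 = 8/9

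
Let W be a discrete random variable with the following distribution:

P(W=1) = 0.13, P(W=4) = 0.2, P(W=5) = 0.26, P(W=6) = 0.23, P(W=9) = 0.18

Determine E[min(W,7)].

E[min(W,7)] = Σ min(w,7)·P(W=w)
 = 1·0.13 + 4·0.2 + 5·0.26 + 6·0.23 + 7·0.18
 = 0.13 + 0.8 + 1.3 + 1.38 + 1.26
 = 4.87

4.87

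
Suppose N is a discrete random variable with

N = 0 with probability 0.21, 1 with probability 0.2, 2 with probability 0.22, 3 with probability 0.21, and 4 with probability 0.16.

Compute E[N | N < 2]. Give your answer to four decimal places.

P(N < 2) = 0.21 + 0.2 = 0.41.
E[N | N < 2] = [0·0.21 + 1·0.2] / 0.41
 = 0.2 / 0.41
 = 20/41

0.4878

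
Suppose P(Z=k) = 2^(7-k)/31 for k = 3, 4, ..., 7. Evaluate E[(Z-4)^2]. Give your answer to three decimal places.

E[(Z-4)^2] = Σ (z-4)^2·P(Z=z)
 = 1·16/31 + 0·8/31 + 1·4/31 + 4·2/31 + 9·1/31
 = 16/31 + 0 + 4/31 + 8/31 + 9/31
 = 37/31

1.194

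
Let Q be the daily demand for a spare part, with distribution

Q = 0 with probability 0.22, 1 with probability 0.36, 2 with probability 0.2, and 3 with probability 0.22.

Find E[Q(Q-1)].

E[Q(Q-1)] = Σ q(q-1)·P(Q=q)
 = 0·0.22 + 0·0.36 + 2·0.2 + 6·0.22
 = 0 + 0 + 0.4 + 1.32
 = 1.72

1.72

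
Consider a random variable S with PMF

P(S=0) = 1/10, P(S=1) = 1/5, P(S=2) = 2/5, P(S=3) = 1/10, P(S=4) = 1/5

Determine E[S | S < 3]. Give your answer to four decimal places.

P(S < 3) = 1/10 + 1/5 + 2/5 = 7/10.
E[S | S < 3] = [0·1/10 + 1·1/5 + 2·2/5] / (7/10)
 = 1 / (7/10)
 = 10/7

1.4286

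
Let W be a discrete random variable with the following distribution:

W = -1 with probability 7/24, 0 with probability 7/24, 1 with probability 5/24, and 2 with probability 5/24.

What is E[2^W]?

E[2^W] = Σ 2^w·P(W=w)
 = 1/2·7/24 + 1·7/24 + 2·5/24 + 4·5/24
 = 7/48 + 7/24 + 5/12 + 5/6
 = 27/16

1.6875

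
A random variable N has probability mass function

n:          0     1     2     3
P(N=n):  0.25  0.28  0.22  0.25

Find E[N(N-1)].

E[N(N-1)] = Σ n(n-1)·P(N=n)
 = 0·0.25 + 0·0.28 + 2·0.22 + 6·0.25
 = 0 + 0 + 0.44 + 1.5
 = 1.94

1.94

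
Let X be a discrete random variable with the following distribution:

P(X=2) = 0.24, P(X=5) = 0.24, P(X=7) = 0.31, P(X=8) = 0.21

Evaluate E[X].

5.53

E[X] = Σ x·P(X=x)
 = 2·0.24 + 5·0.24 + 7·0.31 + 8·0.21
 = 0.48 + 1.2 + 2.17 + 1.68
 = 5.53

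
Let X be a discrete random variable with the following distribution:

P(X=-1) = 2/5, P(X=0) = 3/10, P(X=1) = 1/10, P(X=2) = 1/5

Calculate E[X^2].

1.3

E[X^2] = Σ x^2·P(X=x)
 = 1·2/5 + 0·3/10 + 1·1/10 + 4·1/5
 = 2/5 + 0 + 1/10 + 4/5
 = 13/10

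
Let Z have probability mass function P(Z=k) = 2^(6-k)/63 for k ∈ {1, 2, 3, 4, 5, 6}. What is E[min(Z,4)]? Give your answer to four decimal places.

1.8413

E[min(Z,4)] = Σ min(z,4)·P(Z=z)
 = 1·32/63 + 2·16/63 + 3·8/63 + 4·4/63 + 4·2/63 + 4·1/63
 = 32/63 + 32/63 + 8/21 + 16/63 + 8/63 + 4/63
 = 116/63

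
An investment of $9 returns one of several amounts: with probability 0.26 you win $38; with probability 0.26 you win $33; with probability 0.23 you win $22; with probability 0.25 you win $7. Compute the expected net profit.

E[payout] = 38·0.26 + 33·0.26 + 22·0.23 + 7·0.25
 = 9.88 + 8.58 + 5.06 + 1.75
 = 25.27
Net = 25.27 - 9 = 16.27

16.27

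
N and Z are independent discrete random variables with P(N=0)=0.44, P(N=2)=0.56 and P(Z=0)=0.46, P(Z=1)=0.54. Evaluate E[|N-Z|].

1.0552

E[|N-Z|] = Σ_n Σ_z |n-z| · P(N=n)P(Z=z)
 = 0·0.2024 + 1·0.2376 + 2·0.2576 + 1·0.3024
 = 0 + 0.2376 + 0.5152 + 0.3024
 = 1.0552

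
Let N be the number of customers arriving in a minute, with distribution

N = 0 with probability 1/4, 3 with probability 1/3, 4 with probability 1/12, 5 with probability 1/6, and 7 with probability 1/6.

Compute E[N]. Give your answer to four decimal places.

3.3333

E[N] = Σ n·P(N=n)
 = 0·1/4 + 3·1/3 + 4·1/12 + 5·1/6 + 7·1/6
 = 0 + 1 + 1/3 + 5/6 + 7/6
 = 10/3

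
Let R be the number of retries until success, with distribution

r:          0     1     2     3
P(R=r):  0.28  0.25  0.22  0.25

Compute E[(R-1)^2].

1.5

E[(R-1)^2] = Σ (r-1)^2·P(R=r)
 = 1·0.28 + 0·0.25 + 1·0.22 + 4·0.25
 = 0.28 + 0 + 0.22 + 1
 = 1.5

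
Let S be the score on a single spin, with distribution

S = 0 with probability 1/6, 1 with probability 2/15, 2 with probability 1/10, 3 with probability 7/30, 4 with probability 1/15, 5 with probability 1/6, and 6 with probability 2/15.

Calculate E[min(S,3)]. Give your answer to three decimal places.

2.133

E[min(S,3)] = Σ min(s,3)·P(S=s)
 = 0·1/6 + 1·2/15 + 2·1/10 + 3·7/30 + 3·1/15 + 3·1/6 + 3·2/15
 = 0 + 2/15 + 1/5 + 7/10 + 1/5 + 1/2 + 2/5
 = 32/15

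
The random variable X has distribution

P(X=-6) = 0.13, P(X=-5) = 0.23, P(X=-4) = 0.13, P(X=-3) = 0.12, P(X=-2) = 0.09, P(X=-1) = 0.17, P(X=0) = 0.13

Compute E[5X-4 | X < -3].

P(X < -3) = 0.13 + 0.23 + 0.13 = 0.49.
E[5X-4 | X < -3] = [(-34)·0.13 + (-29)·0.23 + (-24)·0.13] / 0.49
 = -14.21 / 0.49
 = -29

-29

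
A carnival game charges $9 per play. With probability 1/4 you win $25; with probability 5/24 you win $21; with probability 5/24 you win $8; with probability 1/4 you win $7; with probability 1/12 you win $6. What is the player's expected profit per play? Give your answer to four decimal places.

5.5417

E[payout] = 25·1/4 + 21·5/24 + 8·5/24 + 7·1/4 + 6·1/12
 = 25/4 + 35/8 + 5/3 + 7/4 + 1/2
 = 349/24
Net = 349/24 - 9 = 133/24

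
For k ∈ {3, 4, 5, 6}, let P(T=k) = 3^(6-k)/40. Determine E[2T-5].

E[2T-5] = Σ (2t-5)·P(T=t)
 = 1·27/40 + 3·9/40 + 5·3/40 + 7·1/40
 = 27/40 + 27/40 + 3/8 + 7/40
 = 19/10

1.9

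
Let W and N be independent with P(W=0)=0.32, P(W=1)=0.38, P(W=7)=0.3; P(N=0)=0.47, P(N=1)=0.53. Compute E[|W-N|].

2.2892

E[|W-N|] = Σ_w Σ_n |w-n| · P(W=w)P(N=n)
 = 0·0.1504 + 1·0.1696 + 1·0.1786 + 0·0.2014 + 7·0.141 + 6·0.159
 = 0 + 0.1696 + 0.1786 + 0 + 0.987 + 0.954
 = 2.2892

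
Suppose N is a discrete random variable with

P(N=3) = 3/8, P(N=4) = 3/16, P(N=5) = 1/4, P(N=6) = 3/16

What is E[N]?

4.25

E[N] = Σ n·P(N=n)
 = 3·3/8 + 4·3/16 + 5·1/4 + 6·3/16
 = 9/8 + 3/4 + 5/4 + 9/8
 = 17/4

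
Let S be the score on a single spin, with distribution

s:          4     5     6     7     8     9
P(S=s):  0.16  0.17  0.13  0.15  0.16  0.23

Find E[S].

6.67

E[S] = Σ s·P(S=s)
 = 4·0.16 + 5·0.17 + 6·0.13 + 7·0.15 + 8·0.16 + 9·0.23
 = 0.64 + 0.85 + 0.78 + 1.05 + 1.28 + 2.07
 = 6.67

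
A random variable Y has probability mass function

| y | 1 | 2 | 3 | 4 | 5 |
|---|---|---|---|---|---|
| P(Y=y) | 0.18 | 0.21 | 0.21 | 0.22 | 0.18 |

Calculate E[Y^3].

44.11

E[Y^3] = Σ y^3·P(Y=y)
 = 1·0.18 + 8·0.21 + 27·0.21 + 64·0.22 + 125·0.18
 = 0.18 + 1.68 + 5.67 + 14.08 + 22.5
 = 44.11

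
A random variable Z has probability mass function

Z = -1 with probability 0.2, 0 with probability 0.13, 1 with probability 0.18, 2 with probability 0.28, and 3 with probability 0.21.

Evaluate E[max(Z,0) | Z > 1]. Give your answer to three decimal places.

2.429

P(Z > 1) = 0.28 + 0.21 = 0.49.
E[max(Z,0) | Z > 1] = [2·0.28 + 3·0.21] / 0.49
 = 1.19 / 0.49
 = 17/7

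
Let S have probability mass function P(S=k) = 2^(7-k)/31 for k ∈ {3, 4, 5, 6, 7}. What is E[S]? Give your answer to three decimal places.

3.839

E[S] = Σ s·P(S=s)
 = 3·16/31 + 4·8/31 + 5·4/31 + 6·2/31 + 7·1/31
 = 48/31 + 32/31 + 20/31 + 12/31 + 7/31
 = 119/31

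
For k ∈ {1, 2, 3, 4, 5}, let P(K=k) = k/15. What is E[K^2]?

15

E[K^2] = Σ k^2·P(K=k)
 = 1·1/15 + 4·2/15 + 9·1/5 + 16·4/15 + 25·1/3
 = 1/15 + 8/15 + 9/5 + 64/15 + 25/3
 = 15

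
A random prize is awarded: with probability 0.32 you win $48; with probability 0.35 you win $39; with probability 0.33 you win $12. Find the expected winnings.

32.97

E[payout] = 48·0.32 + 39·0.35 + 12·0.33
 = 15.36 + 13.65 + 3.96
 = 32.97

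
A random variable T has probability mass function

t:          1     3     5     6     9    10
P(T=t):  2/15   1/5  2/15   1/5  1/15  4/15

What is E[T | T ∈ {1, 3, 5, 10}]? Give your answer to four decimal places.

P(T ∈ {1, 3, 5, 10}) = 2/15 + 1/5 + 2/15 + 4/15 = 11/15.
E[T | T ∈ {1, 3, 5, 10}] = [1·2/15 + 3·1/5 + 5·2/15 + 10·4/15] / (11/15)
 = 61/15 / (11/15)
 = 61/11

5.5455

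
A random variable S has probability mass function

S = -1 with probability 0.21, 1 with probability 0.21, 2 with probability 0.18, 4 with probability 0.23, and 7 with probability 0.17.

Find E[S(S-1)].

E[S(S-1)] = Σ s(s-1)·P(S=s)
 = 2·0.21 + 0·0.21 + 2·0.18 + 12·0.23 + 42·0.17
 = 0.42 + 0 + 0.36 + 2.76 + 7.14
 = 10.68

10.68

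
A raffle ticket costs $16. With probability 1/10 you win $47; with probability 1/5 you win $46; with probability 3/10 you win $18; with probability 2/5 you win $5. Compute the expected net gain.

5.3

E[payout] = 47·1/10 + 46·1/5 + 18·3/10 + 5·2/5
 = 47/10 + 46/5 + 27/5 + 2
 = 213/10
Net = 213/10 - 16 = 53/10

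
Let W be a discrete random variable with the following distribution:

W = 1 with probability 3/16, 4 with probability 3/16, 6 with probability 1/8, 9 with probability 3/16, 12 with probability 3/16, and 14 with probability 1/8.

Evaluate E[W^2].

74.375

E[W^2] = Σ w^2·P(W=w)
 = 1·3/16 + 16·3/16 + 36·1/8 + 81·3/16 + 144·3/16 + 196·1/8
 = 3/16 + 3 + 9/2 + 243/16 + 27 + 49/2
 = 595/8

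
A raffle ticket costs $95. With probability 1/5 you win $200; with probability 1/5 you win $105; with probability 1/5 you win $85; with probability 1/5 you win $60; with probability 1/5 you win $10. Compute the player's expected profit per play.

-3

E[payout] = 200·1/5 + 105·1/5 + 85·1/5 + 60·1/5 + 10·1/5
 = 40 + 21 + 17 + 12 + 2
 = 92
Net = 92 - 95 = -3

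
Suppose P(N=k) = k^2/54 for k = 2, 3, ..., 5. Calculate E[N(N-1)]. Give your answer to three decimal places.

E[N(N-1)] = Σ n(n-1)·P(N=n)
 = 2·2/27 + 6·1/6 + 12·8/27 + 20·25/54
 = 4/27 + 1 + 32/9 + 250/27
 = 377/27

13.963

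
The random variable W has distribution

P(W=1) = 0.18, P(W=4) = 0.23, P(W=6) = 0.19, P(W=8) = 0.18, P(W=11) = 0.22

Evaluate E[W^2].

48.84

E[W^2] = Σ w^2·P(W=w)
 = 1·0.18 + 16·0.23 + 36·0.19 + 64·0.18 + 121·0.22
 = 0.18 + 3.68 + 6.84 + 11.52 + 26.62
 = 48.84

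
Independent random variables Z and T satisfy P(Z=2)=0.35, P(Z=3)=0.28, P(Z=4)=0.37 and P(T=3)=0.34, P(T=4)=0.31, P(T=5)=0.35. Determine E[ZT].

E[ZT] = Σ_z Σ_t zt · P(Z=z)P(T=t)
 = 6·0.119 + 8·0.1085 + 10·0.1225 + 9·0.0952 + 12·0.0868 + 15·0.098 + 12·0.1258 + 16·0.1147 + 20·0.1295
 = 0.714 + 0.868 + 1.225 + 0.8568 + 1.0416 + 1.47 + 1.5096 + 1.8352 + 2.59
 = 12.1102

12.1102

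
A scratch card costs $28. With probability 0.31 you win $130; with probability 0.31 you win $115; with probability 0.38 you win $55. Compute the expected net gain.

E[payout] = 130·0.31 + 115·0.31 + 55·0.38
 = 40.3 + 35.65 + 20.9
 = 96.85
Net = 96.85 - 28 = 68.85

68.85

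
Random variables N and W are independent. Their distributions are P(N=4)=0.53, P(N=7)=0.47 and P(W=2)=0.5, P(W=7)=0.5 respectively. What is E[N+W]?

9.91

E[N+W] = Σ_n Σ_w (n+w) · P(N=n)P(W=w)
 = 6·0.265 + 11·0.265 + 9·0.235 + 14·0.235
 = 1.59 + 2.915 + 2.115 + 3.29
 = 9.91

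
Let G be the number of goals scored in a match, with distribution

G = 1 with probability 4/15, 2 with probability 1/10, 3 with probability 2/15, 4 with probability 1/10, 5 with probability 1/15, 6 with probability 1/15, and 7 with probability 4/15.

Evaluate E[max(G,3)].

E[max(G,3)] = Σ max(g,3)·P(G=g)
 = 3·4/15 + 3·1/10 + 3·2/15 + 4·1/10 + 5·1/15 + 6·1/15 + 7·4/15
 = 4/5 + 3/10 + 2/5 + 2/5 + 1/3 + 2/5 + 28/15
 = 9/2

4.5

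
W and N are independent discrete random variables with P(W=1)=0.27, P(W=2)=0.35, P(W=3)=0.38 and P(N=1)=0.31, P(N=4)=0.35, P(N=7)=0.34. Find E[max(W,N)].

4.4341

E[max(W,N)] = Σ_w Σ_n max(w,n) · P(W=w)P(N=n)
 = 1·0.0837 + 4·0.0945 + 7·0.0918 + 2·0.1085 + 4·0.1225 + 7·0.119 + 3·0.1178 + 4·0.133 + 7·0.1292
 = 0.0837 + 0.378 + 0.6426 + 0.217 + 0.49 + 0.833 + 0.3534 + 0.532 + 0.9044
 = 4.4341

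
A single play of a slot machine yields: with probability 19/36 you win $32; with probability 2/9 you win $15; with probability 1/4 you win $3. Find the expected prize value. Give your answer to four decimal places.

E[payout] = 32·19/36 + 15·2/9 + 3·1/4
 = 152/9 + 10/3 + 3/4
 = 755/36

20.9722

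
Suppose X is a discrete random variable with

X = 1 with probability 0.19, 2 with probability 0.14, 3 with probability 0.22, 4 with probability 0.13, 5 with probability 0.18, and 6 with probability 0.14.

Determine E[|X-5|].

1.89

E[|X-5|] = Σ |x-5|·P(X=x)
 = 4·0.19 + 3·0.14 + 2·0.22 + 1·0.13 + 0·0.18 + 1·0.14
 = 0.76 + 0.42 + 0.44 + 0.13 + 0 + 0.14
 = 1.89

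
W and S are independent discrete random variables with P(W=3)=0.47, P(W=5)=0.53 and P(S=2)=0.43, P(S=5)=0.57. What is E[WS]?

E[WS] = Σ_w Σ_s ws · P(W=w)P(S=s)
 = 6·0.2021 + 15·0.2679 + 10·0.2279 + 25·0.3021
 = 1.2126 + 4.0185 + 2.279 + 7.5525
 = 15.0626

15.0626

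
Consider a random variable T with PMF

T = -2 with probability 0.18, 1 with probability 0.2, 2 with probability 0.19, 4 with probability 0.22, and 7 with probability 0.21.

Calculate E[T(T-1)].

E[T(T-1)] = Σ t(t-1)·P(T=t)
 = 6·0.18 + 0·0.2 + 2·0.19 + 12·0.22 + 42·0.21
 = 1.08 + 0 + 0.38 + 2.64 + 8.82
 = 12.92

12.92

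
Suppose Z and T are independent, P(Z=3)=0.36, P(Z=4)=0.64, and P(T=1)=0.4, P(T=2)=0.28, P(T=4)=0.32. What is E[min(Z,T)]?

2.1248

E[min(Z,T)] = Σ_z Σ_t min(z,t) · P(Z=z)P(T=t)
 = 1·0.144 + 2·0.1008 + 3·0.1152 + 1·0.256 + 2·0.1792 + 4·0.2048
 = 0.144 + 0.2016 + 0.3456 + 0.256 + 0.3584 + 0.8192
 = 2.1248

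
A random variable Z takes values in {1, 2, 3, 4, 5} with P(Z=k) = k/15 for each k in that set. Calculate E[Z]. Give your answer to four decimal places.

E[Z] = Σ z·P(Z=z)
 = 1·1/15 + 2·2/15 + 3·1/5 + 4·4/15 + 5·1/3
 = 1/15 + 4/15 + 3/5 + 16/15 + 5/3
 = 11/3

3.6667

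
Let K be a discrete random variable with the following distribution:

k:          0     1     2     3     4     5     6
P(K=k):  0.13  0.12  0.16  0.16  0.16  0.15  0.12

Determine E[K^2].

12.83

E[K^2] = Σ k^2·P(K=k)
 = 0·0.13 + 1·0.12 + 4·0.16 + 9·0.16 + 16·0.16 + 25·0.15 + 36·0.12
 = 0 + 0.12 + 0.64 + 1.44 + 2.56 + 3.75 + 4.32
 = 12.83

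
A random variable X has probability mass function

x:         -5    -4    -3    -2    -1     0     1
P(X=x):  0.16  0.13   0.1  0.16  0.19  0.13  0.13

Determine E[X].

E[X] = Σ x·P(X=x)
 = (-5)·0.16 + (-4)·0.13 + (-3)·0.1 + (-2)·0.16 + (-1)·0.19 + 0·0.13 + 1·0.13
 = (-0.8) + (-0.52) + (-0.3) + (-0.32) + (-0.19) + 0 + 0.13
 = -2

-2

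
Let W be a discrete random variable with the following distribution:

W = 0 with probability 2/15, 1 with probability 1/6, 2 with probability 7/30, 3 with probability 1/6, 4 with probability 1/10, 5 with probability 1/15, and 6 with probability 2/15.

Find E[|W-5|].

2.6

E[|W-5|] = Σ |w-5|·P(W=w)
 = 5·2/15 + 4·1/6 + 3·7/30 + 2·1/6 + 1·1/10 + 0·1/15 + 1·2/15
 = 2/3 + 2/3 + 7/10 + 1/3 + 1/10 + 0 + 2/15
 = 13/5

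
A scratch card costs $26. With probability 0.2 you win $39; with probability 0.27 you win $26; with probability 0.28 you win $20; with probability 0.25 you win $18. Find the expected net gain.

-1.08

E[payout] = 39·0.2 + 26·0.27 + 20·0.28 + 18·0.25
 = 7.8 + 7.02 + 5.6 + 4.5
 = 24.92
Net = 24.92 - 26 = -1.08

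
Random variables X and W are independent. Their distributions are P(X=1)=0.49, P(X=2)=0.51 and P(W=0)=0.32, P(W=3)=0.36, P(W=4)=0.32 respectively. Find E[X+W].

3.87

E[X+W] = Σ_x Σ_w (x+w) · P(X=x)P(W=w)
 = 1·0.1568 + 4·0.1764 + 5·0.1568 + 2·0.1632 + 5·0.1836 + 6·0.1632
 = 0.1568 + 0.7056 + 0.784 + 0.3264 + 0.918 + 0.9792
 = 3.87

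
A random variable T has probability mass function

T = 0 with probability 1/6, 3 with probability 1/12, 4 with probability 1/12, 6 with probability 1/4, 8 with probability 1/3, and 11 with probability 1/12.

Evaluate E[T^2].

E[T^2] = Σ t^2·P(T=t)
 = 0·1/6 + 9·1/12 + 16·1/12 + 36·1/4 + 64·1/3 + 121·1/12
 = 0 + 3/4 + 4/3 + 9 + 64/3 + 121/12
 = 85/2

42.5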